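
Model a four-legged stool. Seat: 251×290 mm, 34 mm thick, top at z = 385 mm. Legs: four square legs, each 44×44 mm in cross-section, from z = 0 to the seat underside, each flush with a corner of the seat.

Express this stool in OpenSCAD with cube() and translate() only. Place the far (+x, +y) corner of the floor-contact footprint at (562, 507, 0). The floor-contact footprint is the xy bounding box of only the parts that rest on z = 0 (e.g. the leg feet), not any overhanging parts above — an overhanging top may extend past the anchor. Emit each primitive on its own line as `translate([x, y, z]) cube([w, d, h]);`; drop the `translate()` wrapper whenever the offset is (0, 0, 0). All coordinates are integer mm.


translate([311, 217, 351]) cube([251, 290, 34]);
translate([311, 217, 0]) cube([44, 44, 351]);
translate([518, 217, 0]) cube([44, 44, 351]);
translate([311, 463, 0]) cube([44, 44, 351]);
translate([518, 463, 0]) cube([44, 44, 351]);


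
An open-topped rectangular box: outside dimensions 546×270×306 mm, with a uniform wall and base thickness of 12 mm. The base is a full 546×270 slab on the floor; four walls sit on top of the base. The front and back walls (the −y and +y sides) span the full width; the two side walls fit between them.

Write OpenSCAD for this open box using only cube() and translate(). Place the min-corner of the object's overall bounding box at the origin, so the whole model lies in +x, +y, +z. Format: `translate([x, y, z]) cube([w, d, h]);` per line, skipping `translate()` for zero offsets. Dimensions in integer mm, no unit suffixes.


cube([546, 270, 12]);
translate([0, 0, 12]) cube([546, 12, 294]);
translate([0, 258, 12]) cube([546, 12, 294]);
translate([0, 12, 12]) cube([12, 246, 294]);
translate([534, 12, 12]) cube([12, 246, 294]);


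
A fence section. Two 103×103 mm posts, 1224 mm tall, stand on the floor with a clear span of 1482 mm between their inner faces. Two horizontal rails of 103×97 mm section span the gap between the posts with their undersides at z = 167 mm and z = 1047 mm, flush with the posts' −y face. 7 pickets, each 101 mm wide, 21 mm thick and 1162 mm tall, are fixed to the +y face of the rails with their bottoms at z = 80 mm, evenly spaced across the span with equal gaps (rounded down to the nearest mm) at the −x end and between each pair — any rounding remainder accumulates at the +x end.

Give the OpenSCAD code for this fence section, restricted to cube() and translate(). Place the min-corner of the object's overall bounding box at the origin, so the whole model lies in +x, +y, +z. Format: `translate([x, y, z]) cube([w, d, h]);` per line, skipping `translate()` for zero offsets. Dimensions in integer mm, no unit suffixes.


cube([103, 103, 1224]);
translate([1585, 0, 0]) cube([103, 103, 1224]);
translate([103, 0, 167]) cube([1482, 103, 97]);
translate([103, 0, 1047]) cube([1482, 103, 97]);
translate([199, 103, 80]) cube([101, 21, 1162]);
translate([396, 103, 80]) cube([101, 21, 1162]);
translate([593, 103, 80]) cube([101, 21, 1162]);
translate([790, 103, 80]) cube([101, 21, 1162]);
translate([987, 103, 80]) cube([101, 21, 1162]);
translate([1184, 103, 80]) cube([101, 21, 1162]);
translate([1381, 103, 80]) cube([101, 21, 1162]);


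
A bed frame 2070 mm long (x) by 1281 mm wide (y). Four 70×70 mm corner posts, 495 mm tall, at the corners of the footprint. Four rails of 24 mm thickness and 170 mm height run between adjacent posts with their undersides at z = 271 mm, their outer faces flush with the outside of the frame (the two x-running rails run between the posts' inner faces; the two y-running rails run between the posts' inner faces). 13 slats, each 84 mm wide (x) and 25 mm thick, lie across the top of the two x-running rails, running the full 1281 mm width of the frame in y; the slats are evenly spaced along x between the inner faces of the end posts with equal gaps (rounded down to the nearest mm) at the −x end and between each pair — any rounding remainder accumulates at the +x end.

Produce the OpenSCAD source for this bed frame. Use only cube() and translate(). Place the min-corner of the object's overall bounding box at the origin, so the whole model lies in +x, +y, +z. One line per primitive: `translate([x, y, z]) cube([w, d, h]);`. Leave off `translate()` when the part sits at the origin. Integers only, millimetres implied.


cube([70, 70, 495]);
translate([0, 1211, 0]) cube([70, 70, 495]);
translate([2000, 0, 0]) cube([70, 70, 495]);
translate([2000, 1211, 0]) cube([70, 70, 495]);
translate([70, 0, 271]) cube([1930, 24, 170]);
translate([70, 1257, 271]) cube([1930, 24, 170]);
translate([0, 70, 271]) cube([24, 1141, 170]);
translate([2046, 70, 271]) cube([24, 1141, 170]);
translate([129, 0, 441]) cube([84, 1281, 25]);
translate([272, 0, 441]) cube([84, 1281, 25]);
translate([415, 0, 441]) cube([84, 1281, 25]);
translate([558, 0, 441]) cube([84, 1281, 25]);
translate([701, 0, 441]) cube([84, 1281, 25]);
translate([844, 0, 441]) cube([84, 1281, 25]);
translate([987, 0, 441]) cube([84, 1281, 25]);
translate([1130, 0, 441]) cube([84, 1281, 25]);
translate([1273, 0, 441]) cube([84, 1281, 25]);
translate([1416, 0, 441]) cube([84, 1281, 25]);
translate([1559, 0, 441]) cube([84, 1281, 25]);
translate([1702, 0, 441]) cube([84, 1281, 25]);
translate([1845, 0, 441]) cube([84, 1281, 25]);


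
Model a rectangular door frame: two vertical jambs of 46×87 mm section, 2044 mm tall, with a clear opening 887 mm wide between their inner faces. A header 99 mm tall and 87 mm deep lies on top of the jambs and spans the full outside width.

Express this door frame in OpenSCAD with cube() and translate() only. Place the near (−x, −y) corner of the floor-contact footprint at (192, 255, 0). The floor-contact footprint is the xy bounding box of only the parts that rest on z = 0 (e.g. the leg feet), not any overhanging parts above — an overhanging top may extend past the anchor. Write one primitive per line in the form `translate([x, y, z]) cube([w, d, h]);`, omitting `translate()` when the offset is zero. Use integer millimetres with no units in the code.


translate([192, 255, 0]) cube([46, 87, 2044]);
translate([1125, 255, 0]) cube([46, 87, 2044]);
translate([192, 255, 2044]) cube([979, 87, 99]);


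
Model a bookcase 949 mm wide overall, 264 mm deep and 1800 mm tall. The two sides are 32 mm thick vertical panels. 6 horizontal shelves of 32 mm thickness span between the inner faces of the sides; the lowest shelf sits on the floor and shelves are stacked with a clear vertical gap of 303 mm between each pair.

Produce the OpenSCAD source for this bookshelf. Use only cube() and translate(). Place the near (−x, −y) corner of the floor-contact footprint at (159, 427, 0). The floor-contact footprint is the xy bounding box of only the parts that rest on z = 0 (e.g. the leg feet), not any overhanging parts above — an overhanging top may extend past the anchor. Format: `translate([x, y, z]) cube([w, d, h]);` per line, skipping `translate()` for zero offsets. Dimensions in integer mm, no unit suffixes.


translate([159, 427, 0]) cube([32, 264, 1800]);
translate([1076, 427, 0]) cube([32, 264, 1800]);
translate([191, 427, 0]) cube([885, 264, 32]);
translate([191, 427, 335]) cube([885, 264, 32]);
translate([191, 427, 670]) cube([885, 264, 32]);
translate([191, 427, 1005]) cube([885, 264, 32]);
translate([191, 427, 1340]) cube([885, 264, 32]);
translate([191, 427, 1675]) cube([885, 264, 32]);


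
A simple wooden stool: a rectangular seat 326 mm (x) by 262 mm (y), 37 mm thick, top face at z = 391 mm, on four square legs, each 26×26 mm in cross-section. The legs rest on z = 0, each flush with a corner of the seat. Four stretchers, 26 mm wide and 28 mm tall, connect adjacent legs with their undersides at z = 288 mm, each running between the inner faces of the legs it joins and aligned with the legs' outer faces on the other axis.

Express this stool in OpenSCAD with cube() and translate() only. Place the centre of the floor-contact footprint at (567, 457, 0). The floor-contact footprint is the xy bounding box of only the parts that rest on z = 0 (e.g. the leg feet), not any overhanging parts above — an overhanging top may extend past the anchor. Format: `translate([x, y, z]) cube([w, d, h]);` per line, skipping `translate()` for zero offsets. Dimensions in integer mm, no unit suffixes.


translate([404, 326, 354]) cube([326, 262, 37]);
translate([404, 326, 0]) cube([26, 26, 354]);
translate([704, 326, 0]) cube([26, 26, 354]);
translate([404, 562, 0]) cube([26, 26, 354]);
translate([704, 562, 0]) cube([26, 26, 354]);
translate([430, 326, 288]) cube([274, 26, 28]);
translate([430, 562, 288]) cube([274, 26, 28]);
translate([404, 352, 288]) cube([26, 210, 28]);
translate([704, 352, 288]) cube([26, 210, 28]);


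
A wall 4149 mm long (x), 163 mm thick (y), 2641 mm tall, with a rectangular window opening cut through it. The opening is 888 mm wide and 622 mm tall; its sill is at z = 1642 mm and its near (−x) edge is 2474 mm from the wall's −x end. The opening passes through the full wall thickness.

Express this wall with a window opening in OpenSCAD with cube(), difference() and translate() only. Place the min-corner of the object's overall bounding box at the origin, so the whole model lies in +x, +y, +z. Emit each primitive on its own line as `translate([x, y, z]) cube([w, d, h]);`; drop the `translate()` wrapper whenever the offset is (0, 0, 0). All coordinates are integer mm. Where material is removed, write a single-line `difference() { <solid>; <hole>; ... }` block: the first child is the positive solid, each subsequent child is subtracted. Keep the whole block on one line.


difference() { cube([4149, 163, 2641]); translate([2474, 0, 1642]) cube([888, 163, 622]); }


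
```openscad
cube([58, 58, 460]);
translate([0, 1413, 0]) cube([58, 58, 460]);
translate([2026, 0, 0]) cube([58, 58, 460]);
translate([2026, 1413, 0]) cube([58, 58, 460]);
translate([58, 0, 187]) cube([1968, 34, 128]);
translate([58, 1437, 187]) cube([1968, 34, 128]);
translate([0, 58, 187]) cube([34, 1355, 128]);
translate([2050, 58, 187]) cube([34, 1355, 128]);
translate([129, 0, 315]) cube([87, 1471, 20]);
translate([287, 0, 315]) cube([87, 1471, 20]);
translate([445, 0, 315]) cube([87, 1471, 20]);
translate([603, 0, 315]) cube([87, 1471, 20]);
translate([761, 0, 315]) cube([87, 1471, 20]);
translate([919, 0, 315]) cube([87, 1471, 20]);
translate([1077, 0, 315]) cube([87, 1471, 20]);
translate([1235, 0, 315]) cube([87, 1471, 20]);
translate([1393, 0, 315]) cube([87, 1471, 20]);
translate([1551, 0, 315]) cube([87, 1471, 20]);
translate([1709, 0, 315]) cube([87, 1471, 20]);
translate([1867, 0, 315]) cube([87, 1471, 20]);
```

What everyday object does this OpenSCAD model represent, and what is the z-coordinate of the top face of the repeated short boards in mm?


A bed frame. The slat-top height is 335 mm.

Four posts, four rails, and a row of slats — a bed frame. Slats sit on the rails at z = 187 + 128 = 315; with slat thickness 20, the top is 335 mm.


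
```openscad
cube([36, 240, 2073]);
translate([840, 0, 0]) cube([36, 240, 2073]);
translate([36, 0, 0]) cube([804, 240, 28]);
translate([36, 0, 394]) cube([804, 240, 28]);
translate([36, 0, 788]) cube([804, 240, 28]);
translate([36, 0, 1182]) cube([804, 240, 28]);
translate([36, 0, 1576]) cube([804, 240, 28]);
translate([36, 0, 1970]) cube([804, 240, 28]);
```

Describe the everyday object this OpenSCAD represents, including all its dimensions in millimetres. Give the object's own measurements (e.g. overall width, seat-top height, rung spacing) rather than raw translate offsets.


An open bookshelf. Two side panels, each 36 mm thick, 240 mm deep and 2073 mm tall, stand 876 mm apart (outside-to-outside). Between them sit 6 shelves, each 28 mm thick and 240 mm deep, spanning the full gap between the sides. The bottom shelf rests on the floor (its underside at z = 0) and the clear gap between one shelf's top and the next shelf's underside is 366 mm.


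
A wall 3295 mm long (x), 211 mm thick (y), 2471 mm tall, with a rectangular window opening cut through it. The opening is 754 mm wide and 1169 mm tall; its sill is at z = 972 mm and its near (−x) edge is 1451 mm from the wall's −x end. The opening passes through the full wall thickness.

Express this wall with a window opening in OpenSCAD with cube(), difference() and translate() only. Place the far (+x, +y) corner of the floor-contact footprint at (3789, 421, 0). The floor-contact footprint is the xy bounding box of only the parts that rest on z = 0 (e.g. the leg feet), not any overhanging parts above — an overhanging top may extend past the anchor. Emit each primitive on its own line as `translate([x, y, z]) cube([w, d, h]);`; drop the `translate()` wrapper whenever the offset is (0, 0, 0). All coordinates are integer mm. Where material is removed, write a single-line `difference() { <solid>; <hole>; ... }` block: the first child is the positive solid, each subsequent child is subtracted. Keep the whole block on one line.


difference() { translate([494, 210, 0]) cube([3295, 211, 2471]); translate([1945, 210, 972]) cube([754, 211, 1169]); }


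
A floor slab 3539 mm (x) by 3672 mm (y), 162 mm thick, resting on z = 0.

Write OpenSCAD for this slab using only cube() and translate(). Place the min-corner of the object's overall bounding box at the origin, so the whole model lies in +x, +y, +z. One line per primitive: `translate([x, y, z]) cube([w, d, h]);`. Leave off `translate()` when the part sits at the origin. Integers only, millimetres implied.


cube([3539, 3672, 162]);


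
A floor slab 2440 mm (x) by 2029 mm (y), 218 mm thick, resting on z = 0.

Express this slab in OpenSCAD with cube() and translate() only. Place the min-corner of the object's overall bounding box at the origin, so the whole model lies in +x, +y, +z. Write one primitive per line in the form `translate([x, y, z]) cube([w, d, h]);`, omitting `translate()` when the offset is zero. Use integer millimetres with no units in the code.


cube([2440, 2029, 218]);


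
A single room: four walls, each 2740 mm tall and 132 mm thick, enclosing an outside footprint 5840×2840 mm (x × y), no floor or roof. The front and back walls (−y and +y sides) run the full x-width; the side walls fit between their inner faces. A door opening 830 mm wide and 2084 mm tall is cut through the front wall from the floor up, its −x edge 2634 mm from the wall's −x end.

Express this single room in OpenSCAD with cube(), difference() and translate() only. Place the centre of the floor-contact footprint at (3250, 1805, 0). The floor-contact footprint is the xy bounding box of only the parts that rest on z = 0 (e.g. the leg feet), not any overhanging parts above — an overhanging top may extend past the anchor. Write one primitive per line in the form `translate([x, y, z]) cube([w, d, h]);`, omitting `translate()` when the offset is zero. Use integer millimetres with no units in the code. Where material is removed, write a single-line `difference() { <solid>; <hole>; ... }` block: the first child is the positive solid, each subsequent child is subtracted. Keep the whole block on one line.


difference() { translate([330, 385, 0]) cube([5840, 132, 2740]); translate([2964, 385, 0]) cube([830, 132, 2084]); }
translate([330, 3093, 0]) cube([5840, 132, 2740]);
translate([330, 517, 0]) cube([132, 2576, 2740]);
translate([6038, 517, 0]) cube([132, 2576, 2740]);


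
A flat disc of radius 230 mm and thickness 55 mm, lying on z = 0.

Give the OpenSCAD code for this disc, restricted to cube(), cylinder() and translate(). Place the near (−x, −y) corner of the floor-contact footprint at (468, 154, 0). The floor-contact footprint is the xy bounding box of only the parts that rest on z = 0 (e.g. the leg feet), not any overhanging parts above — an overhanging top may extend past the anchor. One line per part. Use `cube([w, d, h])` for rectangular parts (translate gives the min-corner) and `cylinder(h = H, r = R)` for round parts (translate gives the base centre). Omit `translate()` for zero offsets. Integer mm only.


translate([698, 384, 0]) cylinder(h = 55, r = 230);


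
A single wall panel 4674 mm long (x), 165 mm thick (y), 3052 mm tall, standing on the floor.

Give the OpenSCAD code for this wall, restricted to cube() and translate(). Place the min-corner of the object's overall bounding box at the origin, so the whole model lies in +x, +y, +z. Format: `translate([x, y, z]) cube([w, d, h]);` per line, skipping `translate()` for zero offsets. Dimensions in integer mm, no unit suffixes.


cube([4674, 165, 3052]);


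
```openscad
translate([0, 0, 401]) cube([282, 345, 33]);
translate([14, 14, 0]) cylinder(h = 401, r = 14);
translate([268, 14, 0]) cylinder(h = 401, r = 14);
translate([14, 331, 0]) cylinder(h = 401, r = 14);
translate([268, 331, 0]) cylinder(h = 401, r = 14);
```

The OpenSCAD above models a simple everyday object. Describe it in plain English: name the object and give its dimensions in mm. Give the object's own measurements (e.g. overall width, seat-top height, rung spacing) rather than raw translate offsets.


A simple wooden stool: a rectangular seat 282 mm (x) by 345 mm (y), 33 mm thick, top face at z = 434 mm, on four round legs, each 28 mm in diameter. The legs rest on z = 0, each leg's axis is inset half a diameter from the nearest pair of seat edges (so the leg's bounding box is flush with the corner).


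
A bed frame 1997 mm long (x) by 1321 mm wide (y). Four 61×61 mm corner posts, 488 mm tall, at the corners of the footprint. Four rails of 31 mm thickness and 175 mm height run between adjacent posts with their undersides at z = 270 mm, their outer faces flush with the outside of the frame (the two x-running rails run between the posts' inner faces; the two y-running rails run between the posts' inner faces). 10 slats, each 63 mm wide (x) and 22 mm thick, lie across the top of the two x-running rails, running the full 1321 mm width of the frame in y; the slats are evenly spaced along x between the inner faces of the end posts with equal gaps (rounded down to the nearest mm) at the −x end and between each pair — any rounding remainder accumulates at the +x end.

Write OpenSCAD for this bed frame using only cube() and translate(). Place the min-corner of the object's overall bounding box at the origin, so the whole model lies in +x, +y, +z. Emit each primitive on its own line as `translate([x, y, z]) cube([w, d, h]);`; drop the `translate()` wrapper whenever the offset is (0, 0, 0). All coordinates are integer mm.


cube([61, 61, 488]);
translate([0, 1260, 0]) cube([61, 61, 488]);
translate([1936, 0, 0]) cube([61, 61, 488]);
translate([1936, 1260, 0]) cube([61, 61, 488]);
translate([61, 0, 270]) cube([1875, 31, 175]);
translate([61, 1290, 270]) cube([1875, 31, 175]);
translate([0, 61, 270]) cube([31, 1199, 175]);
translate([1966, 61, 270]) cube([31, 1199, 175]);
translate([174, 0, 445]) cube([63, 1321, 22]);
translate([350, 0, 445]) cube([63, 1321, 22]);
translate([526, 0, 445]) cube([63, 1321, 22]);
translate([702, 0, 445]) cube([63, 1321, 22]);
translate([878, 0, 445]) cube([63, 1321, 22]);
translate([1054, 0, 445]) cube([63, 1321, 22]);
translate([1230, 0, 445]) cube([63, 1321, 22]);
translate([1406, 0, 445]) cube([63, 1321, 22]);
translate([1582, 0, 445]) cube([63, 1321, 22]);
translate([1758, 0, 445]) cube([63, 1321, 22]);


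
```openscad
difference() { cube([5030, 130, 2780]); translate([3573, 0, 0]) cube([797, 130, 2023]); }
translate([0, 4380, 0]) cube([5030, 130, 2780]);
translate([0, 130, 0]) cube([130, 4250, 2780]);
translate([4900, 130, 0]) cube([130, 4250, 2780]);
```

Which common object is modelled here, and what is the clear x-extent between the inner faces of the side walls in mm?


A single room. The interior width is 4770 mm.

Four walls enclosing a rectangle with a door in the front wall — a room. Outside width 5030 minus two 130 mm walls gives 4770 mm.


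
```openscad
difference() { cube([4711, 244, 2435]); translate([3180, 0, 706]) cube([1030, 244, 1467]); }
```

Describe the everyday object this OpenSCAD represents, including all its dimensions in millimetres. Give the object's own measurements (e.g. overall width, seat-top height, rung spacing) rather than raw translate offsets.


A wall 4711 mm long (x), 244 mm thick (y), 2435 mm tall, with a rectangular window opening cut through it. The opening is 1030 mm wide and 1467 mm tall; its sill is at z = 706 mm and its near (−x) edge is 3180 mm from the wall's −x end. The opening passes through the full wall thickness.


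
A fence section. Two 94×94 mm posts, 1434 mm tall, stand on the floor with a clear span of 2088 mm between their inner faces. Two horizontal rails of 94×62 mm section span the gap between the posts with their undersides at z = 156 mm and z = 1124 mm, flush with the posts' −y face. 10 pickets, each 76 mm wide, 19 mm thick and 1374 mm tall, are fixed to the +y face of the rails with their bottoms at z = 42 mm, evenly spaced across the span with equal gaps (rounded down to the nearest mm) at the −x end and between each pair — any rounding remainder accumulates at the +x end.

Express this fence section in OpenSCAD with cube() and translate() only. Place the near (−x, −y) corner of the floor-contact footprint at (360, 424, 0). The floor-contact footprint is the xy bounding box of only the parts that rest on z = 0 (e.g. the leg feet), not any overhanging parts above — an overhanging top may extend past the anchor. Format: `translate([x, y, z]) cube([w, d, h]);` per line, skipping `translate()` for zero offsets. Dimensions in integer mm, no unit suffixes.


translate([360, 424, 0]) cube([94, 94, 1434]);
translate([2542, 424, 0]) cube([94, 94, 1434]);
translate([454, 424, 156]) cube([2088, 94, 62]);
translate([454, 424, 1124]) cube([2088, 94, 62]);
translate([574, 518, 42]) cube([76, 19, 1374]);
translate([770, 518, 42]) cube([76, 19, 1374]);
translate([966, 518, 42]) cube([76, 19, 1374]);
translate([1162, 518, 42]) cube([76, 19, 1374]);
translate([1358, 518, 42]) cube([76, 19, 1374]);
translate([1554, 518, 42]) cube([76, 19, 1374]);
translate([1750, 518, 42]) cube([76, 19, 1374]);
translate([1946, 518, 42]) cube([76, 19, 1374]);
translate([2142, 518, 42]) cube([76, 19, 1374]);
translate([2338, 518, 42]) cube([76, 19, 1374]);


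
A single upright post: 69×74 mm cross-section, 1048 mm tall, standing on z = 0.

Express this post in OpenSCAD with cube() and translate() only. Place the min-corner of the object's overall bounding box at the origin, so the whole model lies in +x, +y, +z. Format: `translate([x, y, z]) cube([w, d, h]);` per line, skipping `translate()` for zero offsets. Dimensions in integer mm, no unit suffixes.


cube([69, 74, 1048]);


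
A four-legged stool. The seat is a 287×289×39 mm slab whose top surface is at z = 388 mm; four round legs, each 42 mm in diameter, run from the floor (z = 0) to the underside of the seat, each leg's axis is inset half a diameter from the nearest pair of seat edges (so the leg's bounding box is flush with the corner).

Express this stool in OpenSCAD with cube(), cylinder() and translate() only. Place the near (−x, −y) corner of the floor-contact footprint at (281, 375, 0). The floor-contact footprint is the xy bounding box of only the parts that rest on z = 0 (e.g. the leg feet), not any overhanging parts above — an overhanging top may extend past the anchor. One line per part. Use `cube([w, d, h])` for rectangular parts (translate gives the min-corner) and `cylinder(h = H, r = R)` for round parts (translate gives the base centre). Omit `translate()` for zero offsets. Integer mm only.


translate([281, 375, 349]) cube([287, 289, 39]);
translate([302, 396, 0]) cylinder(h = 349, r = 21);
translate([547, 396, 0]) cylinder(h = 349, r = 21);
translate([302, 643, 0]) cylinder(h = 349, r = 21);
translate([547, 643, 0]) cylinder(h = 349, r = 21);


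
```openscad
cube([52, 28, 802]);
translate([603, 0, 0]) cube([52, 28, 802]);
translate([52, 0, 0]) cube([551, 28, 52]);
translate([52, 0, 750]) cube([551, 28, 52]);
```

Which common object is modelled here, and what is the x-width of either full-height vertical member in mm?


A picture frame. The border width is 52 mm.

Four thin pieces enclosing a rectangular opening — a picture frame. The two full-height stiles are 802 mm tall; the top rail sits at z = 750 and is 52 mm tall, so the border above the opening is 802 − 750 = 52 mm, matching the stile x-width.


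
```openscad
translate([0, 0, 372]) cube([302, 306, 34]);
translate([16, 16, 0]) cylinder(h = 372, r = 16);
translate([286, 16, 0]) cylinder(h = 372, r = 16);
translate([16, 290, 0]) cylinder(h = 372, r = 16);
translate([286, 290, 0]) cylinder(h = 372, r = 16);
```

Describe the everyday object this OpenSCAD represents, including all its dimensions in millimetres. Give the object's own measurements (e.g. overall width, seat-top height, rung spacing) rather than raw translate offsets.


A four-legged stool. The seat is a 302×306×34 mm slab whose top surface is at z = 406 mm; four round legs, each 32 mm in diameter, run from the floor (z = 0) to the underside of the seat, each leg's axis is inset half a diameter from the nearest pair of seat edges (so the leg's bounding box is flush with the corner).


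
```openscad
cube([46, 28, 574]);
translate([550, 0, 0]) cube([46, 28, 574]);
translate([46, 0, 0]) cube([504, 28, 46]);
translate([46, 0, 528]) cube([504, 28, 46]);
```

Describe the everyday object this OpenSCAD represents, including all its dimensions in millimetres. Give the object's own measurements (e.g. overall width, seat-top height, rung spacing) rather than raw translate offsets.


A rectangular picture frame lying in the x–z plane (depth along y). The opening is 504 mm wide (x) by 482 mm tall (z), surrounded by a border 46 mm wide on all four sides. The frame is 28 mm deep and is made of two full-height vertical stiles with two horizontal rails fitted between them.


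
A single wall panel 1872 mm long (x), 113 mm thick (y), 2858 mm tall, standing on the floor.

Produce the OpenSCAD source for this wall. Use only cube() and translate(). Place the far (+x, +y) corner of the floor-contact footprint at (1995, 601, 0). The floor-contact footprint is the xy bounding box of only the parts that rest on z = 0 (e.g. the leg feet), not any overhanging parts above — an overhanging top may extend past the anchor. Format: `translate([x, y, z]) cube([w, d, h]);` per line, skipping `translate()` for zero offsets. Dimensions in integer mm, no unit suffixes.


translate([123, 488, 0]) cube([1872, 113, 2858]);


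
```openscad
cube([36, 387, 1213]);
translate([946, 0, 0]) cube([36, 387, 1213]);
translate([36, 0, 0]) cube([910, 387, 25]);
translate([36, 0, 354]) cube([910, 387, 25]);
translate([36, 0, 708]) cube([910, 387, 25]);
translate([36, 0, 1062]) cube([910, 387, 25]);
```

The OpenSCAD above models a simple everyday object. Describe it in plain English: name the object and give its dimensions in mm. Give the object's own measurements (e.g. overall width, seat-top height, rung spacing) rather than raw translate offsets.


An open bookshelf. Two side panels, each 36 mm thick, 387 mm deep and 1213 mm tall, stand 982 mm apart (outside-to-outside). Between them sit 4 shelves, each 25 mm thick and 387 mm deep, spanning the full gap between the sides. The bottom shelf rests on the floor (its underside at z = 0) and the clear gap between one shelf's top and the next shelf's underside is 329 mm.


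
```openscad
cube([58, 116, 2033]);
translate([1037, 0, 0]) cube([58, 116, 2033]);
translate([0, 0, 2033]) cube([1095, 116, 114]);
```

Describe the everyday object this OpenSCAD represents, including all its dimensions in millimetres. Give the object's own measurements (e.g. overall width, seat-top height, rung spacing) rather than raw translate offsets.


A door frame. The clear opening is 979 mm wide and 2033 mm high. Two 58 mm wide jambs, 116 mm deep, stand either side of the opening from the floor to the top of the opening. A 114 mm thick head sits across the top of both jambs, spanning the full outside width of the frame.


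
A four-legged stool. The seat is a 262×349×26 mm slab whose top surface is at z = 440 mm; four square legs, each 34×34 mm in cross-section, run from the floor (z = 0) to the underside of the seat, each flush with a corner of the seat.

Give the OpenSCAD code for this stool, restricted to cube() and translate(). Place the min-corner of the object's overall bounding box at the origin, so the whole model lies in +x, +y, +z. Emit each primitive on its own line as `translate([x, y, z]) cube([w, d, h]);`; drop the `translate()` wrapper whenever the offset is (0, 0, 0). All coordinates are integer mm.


translate([0, 0, 414]) cube([262, 349, 26]);
cube([34, 34, 414]);
translate([228, 0, 0]) cube([34, 34, 414]);
translate([0, 315, 0]) cube([34, 34, 414]);
translate([228, 315, 0]) cube([34, 34, 414]);


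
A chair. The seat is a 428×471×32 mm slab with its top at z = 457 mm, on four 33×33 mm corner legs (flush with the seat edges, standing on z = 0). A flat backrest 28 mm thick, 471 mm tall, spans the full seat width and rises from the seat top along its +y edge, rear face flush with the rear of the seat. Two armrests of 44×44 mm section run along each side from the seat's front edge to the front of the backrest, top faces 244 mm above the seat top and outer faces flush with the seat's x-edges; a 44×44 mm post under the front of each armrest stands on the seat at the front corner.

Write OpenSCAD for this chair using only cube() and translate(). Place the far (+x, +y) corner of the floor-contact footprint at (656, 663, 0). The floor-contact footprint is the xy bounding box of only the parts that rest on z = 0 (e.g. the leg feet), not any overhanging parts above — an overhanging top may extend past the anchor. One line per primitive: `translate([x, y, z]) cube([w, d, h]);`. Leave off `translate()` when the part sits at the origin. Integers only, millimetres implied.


// leg_h = 457 - 32 = 425
// arm post h = 244 - 44 = 200
translate([228, 192, 425]) cube([428, 471, 32]);
translate([228, 192, 0]) cube([33, 33, 425]);
translate([623, 192, 0]) cube([33, 33, 425]);
translate([228, 630, 0]) cube([33, 33, 425]);
translate([623, 630, 0]) cube([33, 33, 425]);
translate([228, 635, 457]) cube([428, 28, 471]);
translate([228, 192, 657]) cube([44, 443, 44]);
translate([612, 192, 657]) cube([44, 443, 44]);
translate([228, 192, 457]) cube([44, 44, 200]);
translate([612, 192, 457]) cube([44, 44, 200]);


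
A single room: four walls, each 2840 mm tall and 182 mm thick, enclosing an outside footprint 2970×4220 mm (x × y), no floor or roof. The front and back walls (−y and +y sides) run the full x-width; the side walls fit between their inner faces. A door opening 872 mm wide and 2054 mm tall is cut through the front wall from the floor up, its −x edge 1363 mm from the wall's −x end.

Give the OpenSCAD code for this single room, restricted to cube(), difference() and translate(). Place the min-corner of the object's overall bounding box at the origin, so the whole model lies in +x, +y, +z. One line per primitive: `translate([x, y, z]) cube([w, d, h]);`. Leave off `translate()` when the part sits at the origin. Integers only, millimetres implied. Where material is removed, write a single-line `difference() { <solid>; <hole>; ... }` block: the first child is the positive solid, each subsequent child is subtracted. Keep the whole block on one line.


difference() { cube([2970, 182, 2840]); translate([1363, 0, 0]) cube([872, 182, 2054]); }
translate([0, 4038, 0]) cube([2970, 182, 2840]);
translate([0, 182, 0]) cube([182, 3856, 2840]);
translate([2788, 182, 0]) cube([182, 3856, 2840]);


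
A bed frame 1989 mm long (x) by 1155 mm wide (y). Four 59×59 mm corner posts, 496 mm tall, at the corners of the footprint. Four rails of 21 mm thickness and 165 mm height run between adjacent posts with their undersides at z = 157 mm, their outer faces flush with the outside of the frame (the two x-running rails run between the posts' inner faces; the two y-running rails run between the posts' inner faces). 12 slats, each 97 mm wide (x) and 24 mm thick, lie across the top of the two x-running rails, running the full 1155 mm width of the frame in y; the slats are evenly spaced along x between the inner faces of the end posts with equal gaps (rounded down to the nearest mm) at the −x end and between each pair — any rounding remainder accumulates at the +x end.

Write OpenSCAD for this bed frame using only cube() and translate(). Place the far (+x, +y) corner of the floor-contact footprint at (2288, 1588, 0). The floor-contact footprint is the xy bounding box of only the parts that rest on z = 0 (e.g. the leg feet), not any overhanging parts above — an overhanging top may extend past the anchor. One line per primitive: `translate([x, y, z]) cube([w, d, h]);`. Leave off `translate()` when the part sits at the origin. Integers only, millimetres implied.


translate([299, 433, 0]) cube([59, 59, 496]);
translate([299, 1529, 0]) cube([59, 59, 496]);
translate([2229, 433, 0]) cube([59, 59, 496]);
translate([2229, 1529, 0]) cube([59, 59, 496]);
translate([358, 433, 157]) cube([1871, 21, 165]);
translate([358, 1567, 157]) cube([1871, 21, 165]);
translate([299, 492, 157]) cube([21, 1037, 165]);
translate([2267, 492, 157]) cube([21, 1037, 165]);
translate([412, 433, 322]) cube([97, 1155, 24]);
translate([563, 433, 322]) cube([97, 1155, 24]);
translate([714, 433, 322]) cube([97, 1155, 24]);
translate([865, 433, 322]) cube([97, 1155, 24]);
translate([1016, 433, 322]) cube([97, 1155, 24]);
translate([1167, 433, 322]) cube([97, 1155, 24]);
translate([1318, 433, 322]) cube([97, 1155, 24]);
translate([1469, 433, 322]) cube([97, 1155, 24]);
translate([1620, 433, 322]) cube([97, 1155, 24]);
translate([1771, 433, 322]) cube([97, 1155, 24]);
translate([1922, 433, 322]) cube([97, 1155, 24]);
translate([2073, 433, 322]) cube([97, 1155, 24]);


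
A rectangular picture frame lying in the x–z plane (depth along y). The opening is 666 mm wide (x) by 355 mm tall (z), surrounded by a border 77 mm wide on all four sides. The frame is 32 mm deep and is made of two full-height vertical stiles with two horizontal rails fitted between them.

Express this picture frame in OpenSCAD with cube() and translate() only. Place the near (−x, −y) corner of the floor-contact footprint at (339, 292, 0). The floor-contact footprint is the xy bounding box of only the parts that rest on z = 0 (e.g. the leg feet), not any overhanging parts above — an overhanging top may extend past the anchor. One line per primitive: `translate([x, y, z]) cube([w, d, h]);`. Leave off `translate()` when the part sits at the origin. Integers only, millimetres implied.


translate([339, 292, 0]) cube([77, 32, 509]);
translate([1082, 292, 0]) cube([77, 32, 509]);
translate([416, 292, 0]) cube([666, 32, 77]);
translate([416, 292, 432]) cube([666, 32, 77]);


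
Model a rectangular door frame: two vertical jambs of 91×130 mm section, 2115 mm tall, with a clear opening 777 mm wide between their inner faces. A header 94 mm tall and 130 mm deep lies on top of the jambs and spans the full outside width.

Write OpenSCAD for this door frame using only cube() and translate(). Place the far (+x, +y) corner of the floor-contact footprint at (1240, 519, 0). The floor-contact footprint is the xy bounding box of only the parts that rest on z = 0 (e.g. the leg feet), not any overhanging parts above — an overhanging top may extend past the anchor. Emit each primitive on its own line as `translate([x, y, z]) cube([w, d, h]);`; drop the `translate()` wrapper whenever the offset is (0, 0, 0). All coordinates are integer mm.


translate([281, 389, 0]) cube([91, 130, 2115]);
translate([1149, 389, 0]) cube([91, 130, 2115]);
translate([281, 389, 2115]) cube([959, 130, 94]);


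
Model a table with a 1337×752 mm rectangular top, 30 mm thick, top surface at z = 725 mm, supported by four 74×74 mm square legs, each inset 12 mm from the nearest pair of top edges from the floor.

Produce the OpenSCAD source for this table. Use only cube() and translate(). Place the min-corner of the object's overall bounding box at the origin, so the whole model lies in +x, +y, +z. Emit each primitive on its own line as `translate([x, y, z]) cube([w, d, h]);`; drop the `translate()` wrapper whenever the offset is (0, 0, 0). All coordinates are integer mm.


// leg_h = 725 - 30 = 695
translate([0, 0, 695]) cube([1337, 752, 30]);
translate([12, 12, 0]) cube([74, 74, 695]);
translate([1251, 12, 0]) cube([74, 74, 695]);
translate([12, 666, 0]) cube([74, 74, 695]);
translate([1251, 666, 0]) cube([74, 74, 695]);


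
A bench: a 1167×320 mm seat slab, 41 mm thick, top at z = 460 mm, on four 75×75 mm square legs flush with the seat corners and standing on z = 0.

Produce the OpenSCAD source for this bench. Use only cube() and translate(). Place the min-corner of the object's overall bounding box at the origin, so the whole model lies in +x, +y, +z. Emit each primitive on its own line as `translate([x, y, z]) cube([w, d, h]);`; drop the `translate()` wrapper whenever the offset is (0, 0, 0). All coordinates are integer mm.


// leg_h = 460 − 41 = 419
translate([0, 0, 419]) cube([1167, 320, 41]);
cube([75, 75, 419]);
translate([0, 245, 0]) cube([75, 75, 419]);
translate([1092, 0, 0]) cube([75, 75, 419]);
translate([1092, 245, 0]) cube([75, 75, 419]);


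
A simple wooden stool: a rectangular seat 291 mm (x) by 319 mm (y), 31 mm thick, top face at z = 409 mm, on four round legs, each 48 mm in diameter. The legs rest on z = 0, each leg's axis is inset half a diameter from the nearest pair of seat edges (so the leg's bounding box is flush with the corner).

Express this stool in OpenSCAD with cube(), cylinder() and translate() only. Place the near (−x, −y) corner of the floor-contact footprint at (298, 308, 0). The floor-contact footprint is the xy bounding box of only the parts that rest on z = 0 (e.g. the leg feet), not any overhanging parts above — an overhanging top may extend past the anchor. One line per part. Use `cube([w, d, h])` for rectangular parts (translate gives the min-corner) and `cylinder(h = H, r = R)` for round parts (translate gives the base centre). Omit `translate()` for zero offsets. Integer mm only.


translate([298, 308, 378]) cube([291, 319, 31]);
translate([322, 332, 0]) cylinder(h = 378, r = 24);
translate([565, 332, 0]) cylinder(h = 378, r = 24);
translate([322, 603, 0]) cylinder(h = 378, r = 24);
translate([565, 603, 0]) cylinder(h = 378, r = 24);


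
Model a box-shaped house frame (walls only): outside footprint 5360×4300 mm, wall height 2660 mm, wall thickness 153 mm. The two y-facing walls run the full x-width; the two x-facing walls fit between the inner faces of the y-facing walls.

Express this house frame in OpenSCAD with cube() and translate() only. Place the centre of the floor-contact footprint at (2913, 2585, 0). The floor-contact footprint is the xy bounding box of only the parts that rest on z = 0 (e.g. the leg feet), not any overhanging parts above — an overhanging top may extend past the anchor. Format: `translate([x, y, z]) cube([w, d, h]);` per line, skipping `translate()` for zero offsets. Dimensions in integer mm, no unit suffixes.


translate([233, 435, 0]) cube([5360, 153, 2660]);
translate([233, 4582, 0]) cube([5360, 153, 2660]);
translate([233, 588, 0]) cube([153, 3994, 2660]);
translate([5440, 588, 0]) cube([153, 3994, 2660]);


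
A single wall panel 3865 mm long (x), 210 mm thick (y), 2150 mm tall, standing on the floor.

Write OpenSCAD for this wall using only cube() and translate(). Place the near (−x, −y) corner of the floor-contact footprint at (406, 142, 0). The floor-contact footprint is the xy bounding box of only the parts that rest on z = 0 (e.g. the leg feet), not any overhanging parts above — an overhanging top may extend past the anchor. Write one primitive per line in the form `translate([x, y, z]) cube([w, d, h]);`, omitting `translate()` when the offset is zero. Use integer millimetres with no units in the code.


translate([406, 142, 0]) cube([3865, 210, 2150]);
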